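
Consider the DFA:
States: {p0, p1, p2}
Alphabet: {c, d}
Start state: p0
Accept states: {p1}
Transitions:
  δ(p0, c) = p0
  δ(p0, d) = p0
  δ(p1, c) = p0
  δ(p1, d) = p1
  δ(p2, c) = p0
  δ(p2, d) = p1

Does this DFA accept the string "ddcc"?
Processing string "ddcc":
  p0 --d--> p0
  p0 --d--> p0
  p0 --c--> p0
  p0 --c--> p0
Final state: p0
Accept states: {p1}
No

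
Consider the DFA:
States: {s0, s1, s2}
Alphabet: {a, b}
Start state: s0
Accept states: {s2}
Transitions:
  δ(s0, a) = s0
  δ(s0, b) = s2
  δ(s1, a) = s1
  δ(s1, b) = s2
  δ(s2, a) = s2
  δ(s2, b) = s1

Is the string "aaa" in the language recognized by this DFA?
Processing string "aaa":
  s0 --a--> s0
  s0 --a--> s0
  s0 --a--> s0
Final state: s0
Accept states: {s2}
No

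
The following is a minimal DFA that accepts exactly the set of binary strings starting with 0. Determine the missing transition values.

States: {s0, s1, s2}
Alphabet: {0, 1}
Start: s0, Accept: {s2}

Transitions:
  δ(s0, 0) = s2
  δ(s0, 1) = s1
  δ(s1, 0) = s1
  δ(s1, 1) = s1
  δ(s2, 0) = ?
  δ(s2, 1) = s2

From the language and accept set, identify what each state tracks — s0: no input read; s1: started with 1 (dead); s2: started with 0.
Each missing δ(q, a) is the state matching the new tracked value after reading a.
δ(s2, 0) = s2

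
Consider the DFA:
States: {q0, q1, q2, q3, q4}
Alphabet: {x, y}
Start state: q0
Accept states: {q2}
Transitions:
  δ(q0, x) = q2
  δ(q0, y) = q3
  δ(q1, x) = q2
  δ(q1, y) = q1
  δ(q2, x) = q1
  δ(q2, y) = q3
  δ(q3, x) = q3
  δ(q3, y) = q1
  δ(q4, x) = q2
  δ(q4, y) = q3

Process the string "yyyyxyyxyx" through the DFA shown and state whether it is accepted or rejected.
Processing string "yyyyxyyxyx":
  q0 --y--> q3
  q3 --y--> q1
  q1 --y--> q1
  q1 --y--> q1
  q1 --x--> q2
  q2 --y--> q3
  q3 --y--> q1
  q1 --x--> q2
  q2 --y--> q3
  q3 --x--> q3
Final state: q3
Accept states: {q2}
No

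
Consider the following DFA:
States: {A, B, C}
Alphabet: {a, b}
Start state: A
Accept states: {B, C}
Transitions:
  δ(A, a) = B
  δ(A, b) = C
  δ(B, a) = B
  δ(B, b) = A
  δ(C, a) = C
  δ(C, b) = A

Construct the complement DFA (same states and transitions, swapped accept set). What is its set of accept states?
Complement accept states = All states \ Original accept states
= {A, B, C} \ {B, C}
{A}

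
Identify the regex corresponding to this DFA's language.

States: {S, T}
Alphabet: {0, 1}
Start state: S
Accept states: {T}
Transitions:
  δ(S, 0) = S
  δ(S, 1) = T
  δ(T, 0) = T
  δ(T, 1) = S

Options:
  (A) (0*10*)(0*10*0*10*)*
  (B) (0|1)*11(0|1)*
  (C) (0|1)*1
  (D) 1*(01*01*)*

Check each option against the DFA on short strings; one disagreement eliminates an option:
  (A) (0*10*)(0*10*0*10*)*: agrees with the DFA on every string of length ≤ 6
  (B) (0|1)*11(0|1)*: on '1' the DFA goes S → T and accepts (T ∈ Accept), but the regex does not match it → eliminate
  (C) (0|1)*1: on '10' the DFA goes S → T → T and accepts (T ∈ Accept), but the regex does not match it → eliminate
  (D) 1*(01*01*)*: on ε the DFA stays in S and rejects (S ∉ Accept), but the regex matches it → eliminate
Only (A) is consistent with the DFA.
(A) (0*10*)(0*10*0*10*)*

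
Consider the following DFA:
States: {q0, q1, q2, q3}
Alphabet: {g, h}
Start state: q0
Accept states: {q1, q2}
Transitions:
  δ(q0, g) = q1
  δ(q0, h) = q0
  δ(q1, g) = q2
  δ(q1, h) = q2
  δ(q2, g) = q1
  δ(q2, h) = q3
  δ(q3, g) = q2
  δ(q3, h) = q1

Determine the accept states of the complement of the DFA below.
Complement accept states = All states \ Original accept states
= {q0, q1, q2, q3} \ {q1, q2}
{q0, q3}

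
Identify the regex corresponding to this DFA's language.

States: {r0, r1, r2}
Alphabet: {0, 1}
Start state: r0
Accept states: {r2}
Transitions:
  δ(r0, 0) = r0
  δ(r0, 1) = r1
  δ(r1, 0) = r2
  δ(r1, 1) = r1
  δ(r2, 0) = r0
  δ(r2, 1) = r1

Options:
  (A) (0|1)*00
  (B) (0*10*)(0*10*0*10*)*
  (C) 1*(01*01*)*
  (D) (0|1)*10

Check each option against the DFA on short strings; one disagreement eliminates an option:
  (A) (0|1)*00: on '00' the DFA goes r0 → r0 → r0 and rejects (r0 ∉ Accept), but the regex matches it → eliminate
  (B) (0*10*)(0*10*0*10*)*: on '1' the DFA goes r0 → r1 and rejects (r1 ∉ Accept), but the regex matches it → eliminate
  (C) 1*(01*01*)*: on ε the DFA stays in r0 and rejects (r0 ∉ Accept), but the regex matches it → eliminate
  (D) (0|1)*10: agrees with the DFA on every string of length ≤ 6
Only (D) is consistent with the DFA.
(D) (0|1)*10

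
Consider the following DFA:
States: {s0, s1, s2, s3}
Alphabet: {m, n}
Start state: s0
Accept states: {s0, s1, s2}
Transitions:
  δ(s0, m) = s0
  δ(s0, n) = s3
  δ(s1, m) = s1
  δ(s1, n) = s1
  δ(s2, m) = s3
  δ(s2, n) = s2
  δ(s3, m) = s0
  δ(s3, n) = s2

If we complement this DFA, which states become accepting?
Complement accept states = All states \ Original accept states
= {s0, s1, s2, s3} \ {s0, s1, s2}
{s3}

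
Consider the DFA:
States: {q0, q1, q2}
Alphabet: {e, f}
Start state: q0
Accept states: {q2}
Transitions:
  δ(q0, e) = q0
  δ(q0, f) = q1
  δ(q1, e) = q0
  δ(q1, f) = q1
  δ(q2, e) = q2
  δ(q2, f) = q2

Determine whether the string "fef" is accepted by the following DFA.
Processing string "fef":
  q0 --f--> q1
  q1 --e--> q0
  q0 --f--> q1
Final state: q1
Accept states: {q2}
No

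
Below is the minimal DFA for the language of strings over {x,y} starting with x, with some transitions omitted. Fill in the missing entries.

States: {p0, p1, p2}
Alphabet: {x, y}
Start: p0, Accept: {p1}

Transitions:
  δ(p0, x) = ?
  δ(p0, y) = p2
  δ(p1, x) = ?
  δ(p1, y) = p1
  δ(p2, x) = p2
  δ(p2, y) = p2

From the language and accept set, identify what each state tracks — p0: no input read; p1: started with x; p2: started with y (dead).
Each missing δ(q, a) is the state matching the new tracked value after reading a.
δ(p0, x) = p1; δ(p1, x) = p1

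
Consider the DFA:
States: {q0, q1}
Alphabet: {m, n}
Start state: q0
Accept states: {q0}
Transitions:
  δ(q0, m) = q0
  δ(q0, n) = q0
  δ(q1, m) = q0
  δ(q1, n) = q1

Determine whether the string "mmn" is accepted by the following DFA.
Processing string "mmn":
  q0 --m--> q0
  q0 --m--> q0
  q0 --n--> q0
Final state: q0
Accept states: {q0}
Yes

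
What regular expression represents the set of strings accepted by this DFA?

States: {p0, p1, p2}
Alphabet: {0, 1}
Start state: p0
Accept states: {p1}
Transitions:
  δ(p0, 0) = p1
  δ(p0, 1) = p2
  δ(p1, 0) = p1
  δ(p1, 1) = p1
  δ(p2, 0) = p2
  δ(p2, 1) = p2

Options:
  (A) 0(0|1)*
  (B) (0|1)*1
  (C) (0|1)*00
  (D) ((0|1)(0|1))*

Check each option against the DFA on short strings; one disagreement eliminates an option:
  (A) 0(0|1)*: agrees with the DFA on every string of length ≤ 6
  (B) (0|1)*1: on '0' the DFA goes p0 → p1 and accepts (p1 ∈ Accept), but the regex does not match it → eliminate
  (C) (0|1)*00: on '0' the DFA goes p0 → p1 and accepts (p1 ∈ Accept), but the regex does not match it → eliminate
  (D) ((0|1)(0|1))*: on ε the DFA stays in p0 and rejects (p0 ∉ Accept), but the regex matches it → eliminate
Only (A) is consistent with the DFA.
(A) 0(0|1)*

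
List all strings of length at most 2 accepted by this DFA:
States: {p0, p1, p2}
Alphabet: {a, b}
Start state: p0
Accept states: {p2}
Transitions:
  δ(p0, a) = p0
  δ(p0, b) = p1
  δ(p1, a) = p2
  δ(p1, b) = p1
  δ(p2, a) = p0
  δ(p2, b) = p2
ba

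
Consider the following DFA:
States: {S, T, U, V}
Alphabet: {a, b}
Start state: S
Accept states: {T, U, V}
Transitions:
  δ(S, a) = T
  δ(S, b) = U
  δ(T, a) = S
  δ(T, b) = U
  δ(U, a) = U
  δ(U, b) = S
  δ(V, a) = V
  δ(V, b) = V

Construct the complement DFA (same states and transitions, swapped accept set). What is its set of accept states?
Complement accept states = All states \ Original accept states
= {S, T, U, V} \ {T, U, V}
{S}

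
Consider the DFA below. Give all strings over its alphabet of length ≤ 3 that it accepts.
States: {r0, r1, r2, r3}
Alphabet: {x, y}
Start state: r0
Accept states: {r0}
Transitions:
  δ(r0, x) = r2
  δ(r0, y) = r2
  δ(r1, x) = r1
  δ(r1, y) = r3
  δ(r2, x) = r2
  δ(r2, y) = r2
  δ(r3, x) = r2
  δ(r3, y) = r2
ε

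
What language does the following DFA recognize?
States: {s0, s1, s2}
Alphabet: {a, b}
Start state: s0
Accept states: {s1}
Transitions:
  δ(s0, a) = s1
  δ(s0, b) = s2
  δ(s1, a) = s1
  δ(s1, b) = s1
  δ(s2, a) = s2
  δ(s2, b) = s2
Testing a few strings:
  'a' → accept
  'b' → reject
  'abb' → accept
  'bb' → reject
State roles: s0=no input read; s1=started with a; s2=started with b (dead)
All strings over {a,b} starting with a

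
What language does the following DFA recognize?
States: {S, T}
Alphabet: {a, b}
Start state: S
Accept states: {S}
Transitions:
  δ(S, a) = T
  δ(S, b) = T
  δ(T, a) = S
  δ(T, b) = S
Testing a few strings:
  'aa' → accept
  'baa' → reject
  'a' → reject
  'b' → reject
State roles: S=even length so far; T=odd length so far
All strings over {a,b} of even length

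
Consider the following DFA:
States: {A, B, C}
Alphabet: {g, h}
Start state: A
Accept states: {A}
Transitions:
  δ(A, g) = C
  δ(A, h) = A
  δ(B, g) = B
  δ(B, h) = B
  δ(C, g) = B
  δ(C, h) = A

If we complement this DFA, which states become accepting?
Complement accept states = All states \ Original accept states
= {A, B, C} \ {A}
{B, C}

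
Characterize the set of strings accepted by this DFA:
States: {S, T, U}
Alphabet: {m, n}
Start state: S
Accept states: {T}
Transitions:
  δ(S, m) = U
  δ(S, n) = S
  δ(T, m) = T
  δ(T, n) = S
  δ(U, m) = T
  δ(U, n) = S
Testing a few strings:
  'mn' → reject
  'mnn' → reject
  'nmm' → accept
  'n' → reject
State roles: S=last symbol not m; T=two trailing m's; U=one trailing m
All strings over {m,n} ending with mm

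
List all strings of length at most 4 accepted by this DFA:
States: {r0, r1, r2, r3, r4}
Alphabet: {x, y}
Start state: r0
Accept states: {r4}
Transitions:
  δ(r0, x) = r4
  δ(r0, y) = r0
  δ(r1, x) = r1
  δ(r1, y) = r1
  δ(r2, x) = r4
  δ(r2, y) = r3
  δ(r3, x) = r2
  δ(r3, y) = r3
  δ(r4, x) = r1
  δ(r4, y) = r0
x, yx, xyx, yyx, xyyx, yxyx, yyyx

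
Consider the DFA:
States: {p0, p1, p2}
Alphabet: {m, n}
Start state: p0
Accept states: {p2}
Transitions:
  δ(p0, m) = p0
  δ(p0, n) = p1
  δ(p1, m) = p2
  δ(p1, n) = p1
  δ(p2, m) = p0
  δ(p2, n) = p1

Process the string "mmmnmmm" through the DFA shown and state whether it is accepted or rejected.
Processing string "mmmnmmm":
  p0 --m--> p0
  p0 --m--> p0
  p0 --m--> p0
  p0 --n--> p1
  p1 --m--> p2
  p2 --m--> p0
  p0 --m--> p0
Final state: p0
Accept states: {p2}
No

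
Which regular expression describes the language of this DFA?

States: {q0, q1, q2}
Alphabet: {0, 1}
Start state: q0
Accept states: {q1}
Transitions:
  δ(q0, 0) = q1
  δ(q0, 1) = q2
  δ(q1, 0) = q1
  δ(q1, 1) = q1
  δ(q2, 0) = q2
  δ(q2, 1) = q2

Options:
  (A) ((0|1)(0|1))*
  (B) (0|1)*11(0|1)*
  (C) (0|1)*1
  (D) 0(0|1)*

Check each option against the DFA on short strings; one disagreement eliminates an option:
  (A) ((0|1)(0|1))*: on ε the DFA stays in q0 and rejects (q0 ∉ Accept), but the regex matches it → eliminate
  (B) (0|1)*11(0|1)*: on '0' the DFA goes q0 → q1 and accepts (q1 ∈ Accept), but the regex does not match it → eliminate
  (C) (0|1)*1: on '0' the DFA goes q0 → q1 and accepts (q1 ∈ Accept), but the regex does not match it → eliminate
  (D) 0(0|1)*: agrees with the DFA on every string of length ≤ 6
Only (D) is consistent with the DFA.
(D) 0(0|1)*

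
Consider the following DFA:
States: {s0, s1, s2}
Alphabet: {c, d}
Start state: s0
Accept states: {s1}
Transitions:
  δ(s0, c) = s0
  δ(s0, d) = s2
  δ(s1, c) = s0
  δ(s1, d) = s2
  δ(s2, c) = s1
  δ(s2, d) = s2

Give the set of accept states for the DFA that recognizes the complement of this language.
Complement accept states = All states \ Original accept states
= {s0, s1, s2} \ {s1}
{s0, s2}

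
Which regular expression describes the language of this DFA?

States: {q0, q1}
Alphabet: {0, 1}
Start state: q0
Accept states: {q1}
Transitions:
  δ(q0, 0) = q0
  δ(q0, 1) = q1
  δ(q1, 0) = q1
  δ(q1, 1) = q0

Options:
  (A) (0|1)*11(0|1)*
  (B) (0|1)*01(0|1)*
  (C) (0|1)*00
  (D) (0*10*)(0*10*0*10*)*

Check each option against the DFA on short strings; one disagreement eliminates an option:
  (A) (0|1)*11(0|1)*: on '1' the DFA goes q0 → q1 and accepts (q1 ∈ Accept), but the regex does not match it → eliminate
  (B) (0|1)*01(0|1)*: on '1' the DFA goes q0 → q1 and accepts (q1 ∈ Accept), but the regex does not match it → eliminate
  (C) (0|1)*00: on '1' the DFA goes q0 → q1 and accepts (q1 ∈ Accept), but the regex does not match it → eliminate
  (D) (0*10*)(0*10*0*10*)*: agrees with the DFA on every string of length ≤ 6
Only (D) is consistent with the DFA.
(D) (0*10*)(0*10*0*10*)*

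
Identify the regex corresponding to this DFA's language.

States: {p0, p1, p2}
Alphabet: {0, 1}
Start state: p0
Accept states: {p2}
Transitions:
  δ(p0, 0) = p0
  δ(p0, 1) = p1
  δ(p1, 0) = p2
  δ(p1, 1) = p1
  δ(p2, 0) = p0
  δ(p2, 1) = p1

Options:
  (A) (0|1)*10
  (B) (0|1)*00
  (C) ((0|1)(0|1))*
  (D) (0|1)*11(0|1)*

Check each option against the DFA on short strings; one disagreement eliminates an option:
  (A) (0|1)*10: agrees with the DFA on every string of length ≤ 6
  (B) (0|1)*00: on '00' the DFA goes p0 → p0 → p0 and rejects (p0 ∉ Accept), but the regex matches it → eliminate
  (C) ((0|1)(0|1))*: on ε the DFA stays in p0 and rejects (p0 ∉ Accept), but the regex matches it → eliminate
  (D) (0|1)*11(0|1)*: on '10' the DFA goes p0 → p1 → p2 and accepts (p2 ∈ Accept), but the regex does not match it → eliminate
Only (A) is consistent with the DFA.
(A) (0|1)*10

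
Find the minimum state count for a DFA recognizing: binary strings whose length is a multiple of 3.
By Myhill–Nerode, count the distinguishable equivalence classes: three classes — length mod 3.
3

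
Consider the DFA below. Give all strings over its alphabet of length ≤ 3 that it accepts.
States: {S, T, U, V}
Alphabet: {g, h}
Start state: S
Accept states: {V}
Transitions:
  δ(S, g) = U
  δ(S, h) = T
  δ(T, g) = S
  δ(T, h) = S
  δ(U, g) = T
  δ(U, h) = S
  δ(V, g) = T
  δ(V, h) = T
None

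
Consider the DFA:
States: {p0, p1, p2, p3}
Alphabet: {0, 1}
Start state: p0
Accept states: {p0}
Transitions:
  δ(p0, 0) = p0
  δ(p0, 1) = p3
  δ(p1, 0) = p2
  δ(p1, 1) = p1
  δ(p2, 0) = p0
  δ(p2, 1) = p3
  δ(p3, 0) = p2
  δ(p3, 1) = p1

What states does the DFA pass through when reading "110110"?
read '1': p0 → p3
  read '1': p3 → p1
  read '0': p1 → p2
  read '1': p2 → p3
  read '1': p3 → p1
  read '0': p1 → p2
p0 -> p3 -> p1 -> p2 -> p3 -> p1 -> p2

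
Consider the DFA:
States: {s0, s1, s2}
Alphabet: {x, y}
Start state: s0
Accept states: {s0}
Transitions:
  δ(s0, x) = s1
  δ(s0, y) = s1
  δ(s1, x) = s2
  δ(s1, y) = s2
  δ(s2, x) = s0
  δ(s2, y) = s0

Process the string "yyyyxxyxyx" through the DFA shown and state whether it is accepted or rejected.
Processing string "yyyyxxyxyx":
  s0 --y--> s1
  s1 --y--> s2
  s2 --y--> s0
  s0 --y--> s1
  s1 --x--> s2
  s2 --x--> s0
  s0 --y--> s1
  s1 --x--> s2
  s2 --y--> s0
  s0 --x--> s1
Final state: s1
Accept states: {s0}
No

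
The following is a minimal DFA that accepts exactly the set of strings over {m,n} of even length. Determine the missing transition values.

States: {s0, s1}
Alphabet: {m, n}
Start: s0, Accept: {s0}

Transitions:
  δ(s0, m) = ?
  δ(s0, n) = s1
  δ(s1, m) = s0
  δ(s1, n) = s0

From the language and accept set, identify what each state tracks — s0: even length so far; s1: odd length so far.
Each missing δ(q, a) is the state matching the new tracked value after reading a.
δ(s0, m) = s1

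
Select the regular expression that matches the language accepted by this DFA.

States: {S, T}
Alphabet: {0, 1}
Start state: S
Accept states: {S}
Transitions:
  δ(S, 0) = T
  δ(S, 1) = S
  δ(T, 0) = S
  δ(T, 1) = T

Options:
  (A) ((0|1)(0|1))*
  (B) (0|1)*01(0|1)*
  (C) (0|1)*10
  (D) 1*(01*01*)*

Check each option against the DFA on short strings; one disagreement eliminates an option:
  (A) ((0|1)(0|1))*: on '1' the DFA goes S → S and accepts (S ∈ Accept), but the regex does not match it → eliminate
  (B) (0|1)*01(0|1)*: on ε the DFA stays in S and accepts (S ∈ Accept), but the regex does not match it → eliminate
  (C) (0|1)*10: on ε the DFA stays in S and accepts (S ∈ Accept), but the regex does not match it → eliminate
  (D) 1*(01*01*)*: agrees with the DFA on every string of length ≤ 6
Only (D) is consistent with the DFA.
(D) 1*(01*01*)*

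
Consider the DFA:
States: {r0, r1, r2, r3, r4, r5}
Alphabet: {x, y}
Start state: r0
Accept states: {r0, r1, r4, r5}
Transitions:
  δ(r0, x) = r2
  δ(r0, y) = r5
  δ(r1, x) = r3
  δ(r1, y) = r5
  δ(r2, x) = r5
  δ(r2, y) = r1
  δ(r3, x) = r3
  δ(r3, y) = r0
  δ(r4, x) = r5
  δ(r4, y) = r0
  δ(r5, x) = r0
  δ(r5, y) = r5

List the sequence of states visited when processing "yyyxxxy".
read 'y': r0 → r5
  read 'y': r5 → r5
  read 'y': r5 → r5
  read 'x': r5 → r0
  read 'x': r0 → r2
  read 'x': r2 → r5
  read 'y': r5 → r5
r0 -> r5 -> r5 -> r5 -> r0 -> r2 -> r5 -> r5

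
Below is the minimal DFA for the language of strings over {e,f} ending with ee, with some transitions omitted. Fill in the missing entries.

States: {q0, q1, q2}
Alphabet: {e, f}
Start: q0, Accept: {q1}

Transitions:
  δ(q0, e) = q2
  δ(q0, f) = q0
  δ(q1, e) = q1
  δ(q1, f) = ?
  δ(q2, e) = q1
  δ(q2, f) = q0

From the language and accept set, identify what each state tracks — q0: last symbol not e; q1: two trailing e's; q2: one trailing e.
Each missing δ(q, a) is the state matching the new tracked value after reading a.
δ(q1, f) = q0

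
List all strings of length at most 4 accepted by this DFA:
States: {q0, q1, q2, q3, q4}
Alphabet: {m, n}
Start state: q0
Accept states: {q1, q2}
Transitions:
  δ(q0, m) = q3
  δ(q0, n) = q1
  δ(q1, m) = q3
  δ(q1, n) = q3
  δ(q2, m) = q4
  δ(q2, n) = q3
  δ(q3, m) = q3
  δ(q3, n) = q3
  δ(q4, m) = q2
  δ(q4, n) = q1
n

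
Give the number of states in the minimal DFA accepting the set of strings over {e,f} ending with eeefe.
By Myhill–Nerode, count the distinguishable equivalence classes: 6 classes — one per longest suffix of the input that is a prefix of 'eeefe' (lengths 0 through 5); only the length-5 class is accepting.
6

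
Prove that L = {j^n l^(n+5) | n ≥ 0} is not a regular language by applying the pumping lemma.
Assume L is regular with pumping length p. Idea: pumping the j-block breaks the fixed offset of 5.
Choose s = j^p l^(p+5) ∈ L. By the pumping lemma, s = xyz with |xy| ≤ p, |y| > 0, so y = j^k with k ≥ 1. Then xy²z = j^(p+k) l^(p+5). For this to be in L we would need p+5 = (p+k)+5, i.e. k = 0, contradicting k ≥ 1. So xy²z ∉ L.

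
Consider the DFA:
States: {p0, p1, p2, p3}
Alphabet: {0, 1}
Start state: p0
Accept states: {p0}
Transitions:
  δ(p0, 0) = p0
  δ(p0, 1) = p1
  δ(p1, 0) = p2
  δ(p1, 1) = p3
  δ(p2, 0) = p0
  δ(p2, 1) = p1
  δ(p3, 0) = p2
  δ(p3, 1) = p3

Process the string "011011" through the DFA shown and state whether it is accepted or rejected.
Processing string "011011":
  p0 --0--> p0
  p0 --1--> p1
  p1 --1--> p3
  p3 --0--> p2
  p2 --1--> p1
  p1 --1--> p3
Final state: p3
Accept states: {p0}
No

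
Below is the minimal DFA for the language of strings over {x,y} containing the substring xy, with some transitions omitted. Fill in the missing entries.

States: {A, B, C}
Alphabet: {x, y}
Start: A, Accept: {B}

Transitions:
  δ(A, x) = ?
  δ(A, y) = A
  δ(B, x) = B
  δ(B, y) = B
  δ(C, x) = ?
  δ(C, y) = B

From the language and accept set, identify what each state tracks — A: no x seen yet; B: substring xy seen; C: seen a x, waiting for y.
Each missing δ(q, a) is the state matching the new tracked value after reading a.
δ(A, x) = C; δ(C, x) = C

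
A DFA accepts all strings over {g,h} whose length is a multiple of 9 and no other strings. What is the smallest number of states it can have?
By Myhill–Nerode, count the distinguishable equivalence classes: 9 classes — one per residue of the length mod 9; class i is distinguished from class j by any string of length (9 − i) mod 9.
9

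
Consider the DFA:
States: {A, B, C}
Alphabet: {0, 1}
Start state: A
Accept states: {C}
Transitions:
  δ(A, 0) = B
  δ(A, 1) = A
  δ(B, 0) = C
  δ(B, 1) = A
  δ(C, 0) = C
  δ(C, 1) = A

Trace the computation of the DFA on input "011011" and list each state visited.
read '0': A → B
  read '1': B → A
  read '1': A → A
  read '0': A → B
  read '1': B → A
  read '1': A → A
A -> B -> A -> A -> B -> A -> A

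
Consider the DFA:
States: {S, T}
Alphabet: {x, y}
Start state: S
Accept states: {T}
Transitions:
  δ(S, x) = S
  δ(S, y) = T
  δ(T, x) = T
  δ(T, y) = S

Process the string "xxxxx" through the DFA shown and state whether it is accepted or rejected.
Processing string "xxxxx":
  S --x--> S
  S --x--> S
  S --x--> S
  S --x--> S
  S --x--> S
Final state: S
Accept states: {T}
No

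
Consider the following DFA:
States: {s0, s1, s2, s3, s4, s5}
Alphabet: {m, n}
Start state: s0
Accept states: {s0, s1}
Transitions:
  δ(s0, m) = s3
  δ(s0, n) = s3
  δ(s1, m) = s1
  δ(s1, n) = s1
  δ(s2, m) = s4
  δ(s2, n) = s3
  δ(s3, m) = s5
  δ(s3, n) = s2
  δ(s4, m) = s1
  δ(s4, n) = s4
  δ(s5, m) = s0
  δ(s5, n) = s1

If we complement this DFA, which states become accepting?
Complement accept states = All states \ Original accept states
= {s0, s1, s2, s3, s4, s5} \ {s0, s1}
{s2, s3, s4, s5}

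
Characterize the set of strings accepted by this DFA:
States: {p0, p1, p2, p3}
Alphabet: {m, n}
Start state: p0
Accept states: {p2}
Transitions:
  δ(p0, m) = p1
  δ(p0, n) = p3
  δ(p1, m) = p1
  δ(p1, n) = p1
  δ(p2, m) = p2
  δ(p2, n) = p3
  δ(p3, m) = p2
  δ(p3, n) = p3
Testing a few strings:
  'mmm' → reject
  'mmmm' → reject
  'nm' → accept
  'n' → reject
State roles: p0=no input read; p1=started with m (dead); p2=started with n, last symbol m; p3=started with n, last symbol n
All strings over {m,n} that start with n and end with m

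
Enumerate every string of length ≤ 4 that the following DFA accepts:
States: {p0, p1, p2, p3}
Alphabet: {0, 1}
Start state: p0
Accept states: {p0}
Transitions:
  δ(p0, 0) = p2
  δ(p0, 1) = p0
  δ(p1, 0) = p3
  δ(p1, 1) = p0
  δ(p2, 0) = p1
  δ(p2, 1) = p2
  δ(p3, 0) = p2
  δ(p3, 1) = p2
ε, 1, 11, 001, 111, 0011, 0101, 1001, 1111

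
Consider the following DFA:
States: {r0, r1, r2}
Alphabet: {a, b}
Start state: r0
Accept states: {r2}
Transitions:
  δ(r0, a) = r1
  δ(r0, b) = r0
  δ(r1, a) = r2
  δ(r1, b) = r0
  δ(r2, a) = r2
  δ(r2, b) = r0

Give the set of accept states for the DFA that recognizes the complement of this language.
Complement accept states = All states \ Original accept states
= {r0, r1, r2} \ {r2}
{r0, r1}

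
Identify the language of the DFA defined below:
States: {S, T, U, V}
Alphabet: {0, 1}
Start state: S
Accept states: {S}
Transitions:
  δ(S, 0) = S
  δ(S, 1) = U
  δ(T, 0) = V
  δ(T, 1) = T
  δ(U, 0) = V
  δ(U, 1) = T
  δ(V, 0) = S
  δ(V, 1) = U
Testing a few strings:
  '10' → reject
  '011' → reject
  '111' → reject
  '1011' → reject
State roles: S=value ≡ 0 (mod 4); T=value ≡ 3 (mod 4); U=value ≡ 1 (mod 4); V=value ≡ 2 (mod 4)
All binary strings representing a multiple of 4 (read in base 2; leading zeros allowed and ε counts as 0)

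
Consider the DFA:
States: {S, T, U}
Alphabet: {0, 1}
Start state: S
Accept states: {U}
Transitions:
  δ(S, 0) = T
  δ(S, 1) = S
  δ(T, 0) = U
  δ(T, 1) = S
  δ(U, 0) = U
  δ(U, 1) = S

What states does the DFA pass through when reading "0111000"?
read '0': S → T
  read '1': T → S
  read '1': S → S
  read '1': S → S
  read '0': S → T
  read '0': T → U
  read '0': U → U
S -> T -> S -> S -> S -> T -> U -> U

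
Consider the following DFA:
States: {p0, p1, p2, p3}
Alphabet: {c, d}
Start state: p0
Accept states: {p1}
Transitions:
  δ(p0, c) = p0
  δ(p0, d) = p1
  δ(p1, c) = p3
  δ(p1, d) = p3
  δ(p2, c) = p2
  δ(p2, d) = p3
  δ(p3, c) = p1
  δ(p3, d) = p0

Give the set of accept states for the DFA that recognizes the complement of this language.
Complement accept states = All states \ Original accept states
= {p0, p1, p2, p3} \ {p1}
{p0, p2, p3}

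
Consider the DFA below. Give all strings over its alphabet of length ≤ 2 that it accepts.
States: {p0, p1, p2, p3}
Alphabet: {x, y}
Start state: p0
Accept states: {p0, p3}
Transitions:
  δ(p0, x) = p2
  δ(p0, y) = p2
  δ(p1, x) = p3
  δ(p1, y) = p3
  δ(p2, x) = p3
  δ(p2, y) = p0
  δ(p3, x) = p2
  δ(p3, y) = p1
ε, xx, xy, yx, yy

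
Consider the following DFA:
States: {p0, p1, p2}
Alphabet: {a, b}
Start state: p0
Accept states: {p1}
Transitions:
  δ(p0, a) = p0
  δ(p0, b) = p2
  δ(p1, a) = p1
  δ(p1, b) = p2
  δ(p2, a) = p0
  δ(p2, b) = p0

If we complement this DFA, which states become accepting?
Complement accept states = All states \ Original accept states
= {p0, p1, p2} \ {p1}
{p0, p2}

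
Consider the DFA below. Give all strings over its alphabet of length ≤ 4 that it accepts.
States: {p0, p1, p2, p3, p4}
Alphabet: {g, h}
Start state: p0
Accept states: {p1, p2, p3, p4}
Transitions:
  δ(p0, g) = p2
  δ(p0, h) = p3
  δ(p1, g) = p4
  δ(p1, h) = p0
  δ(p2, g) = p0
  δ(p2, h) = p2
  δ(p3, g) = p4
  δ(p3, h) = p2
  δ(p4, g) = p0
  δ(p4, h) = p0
g, h, gh, hg, hh, ggg, ggh, ghh, hhh, gggh, gghg, gghh, ghgg, ghgh, ghhh, hggg, hggh, hghg, hghh, hhgg, hhgh, hhhh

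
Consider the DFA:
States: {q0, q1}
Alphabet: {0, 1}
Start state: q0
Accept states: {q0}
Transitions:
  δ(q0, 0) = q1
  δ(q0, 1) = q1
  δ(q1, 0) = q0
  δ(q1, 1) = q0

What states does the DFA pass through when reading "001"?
read '0': q0 → q1
  read '0': q1 → q0
  read '1': q0 → q1
q0 -> q1 -> q0 -> q1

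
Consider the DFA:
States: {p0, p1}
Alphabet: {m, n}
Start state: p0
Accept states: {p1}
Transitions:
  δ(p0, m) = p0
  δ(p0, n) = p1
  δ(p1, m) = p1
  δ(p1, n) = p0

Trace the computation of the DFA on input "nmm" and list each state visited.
read 'n': p0 → p1
  read 'm': p1 → p1
  read 'm': p1 → p1
p0 -> p1 -> p1 -> p1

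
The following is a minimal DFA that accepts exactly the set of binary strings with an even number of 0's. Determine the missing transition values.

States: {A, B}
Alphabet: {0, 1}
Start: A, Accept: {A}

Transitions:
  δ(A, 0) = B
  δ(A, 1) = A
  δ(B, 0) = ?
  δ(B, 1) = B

From the language and accept set, identify what each state tracks — A: even number of 0's so far; B: odd number of 0's so far.
Each missing δ(q, a) is the state matching the new tracked value after reading a.
δ(B, 0) = A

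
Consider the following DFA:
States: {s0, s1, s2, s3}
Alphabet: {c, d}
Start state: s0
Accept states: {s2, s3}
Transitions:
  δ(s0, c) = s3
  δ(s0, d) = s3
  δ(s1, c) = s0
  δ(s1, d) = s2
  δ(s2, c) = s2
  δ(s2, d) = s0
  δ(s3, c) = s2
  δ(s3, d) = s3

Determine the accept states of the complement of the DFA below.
Complement accept states = All states \ Original accept states
= {s0, s1, s2, s3} \ {s2, s3}
{s0, s1}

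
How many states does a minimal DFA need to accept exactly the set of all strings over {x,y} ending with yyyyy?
By Myhill–Nerode, count the distinguishable equivalence classes: 6 classes — one per longest suffix of the input that is a prefix of 'yyyyy' (lengths 0 through 5); only the length-5 class is accepting.
6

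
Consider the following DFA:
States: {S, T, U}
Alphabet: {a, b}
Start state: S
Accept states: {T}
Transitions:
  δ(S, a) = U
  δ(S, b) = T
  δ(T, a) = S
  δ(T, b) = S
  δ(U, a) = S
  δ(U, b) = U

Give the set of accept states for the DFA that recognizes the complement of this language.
Complement accept states = All states \ Original accept states
= {S, T, U} \ {T}
{S, U}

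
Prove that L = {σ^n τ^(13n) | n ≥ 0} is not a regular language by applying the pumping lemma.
Assume L is regular with pumping length p. Idea: pumping the σ-block breaks the 1:13 ratio.
Choose s = σ^p τ^(13p) (length 14p ≥ p). By the pumping lemma, s = xyz with |xy| ≤ p, |y| > 0, so y = σ^k with k ≥ 1. Then xy²z = σ^(p+k) τ^(13p). For this to be in L we would need 13p = 13(p+k), i.e. 13k = 0, contradicting k ≥ 1. So xy²z ∉ L.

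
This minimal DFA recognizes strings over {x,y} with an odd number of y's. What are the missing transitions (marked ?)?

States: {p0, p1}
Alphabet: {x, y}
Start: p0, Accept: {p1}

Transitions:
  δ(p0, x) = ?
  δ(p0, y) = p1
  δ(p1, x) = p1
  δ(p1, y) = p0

From the language and accept set, identify what each state tracks — p0: even number of y's so far; p1: odd number of y's so far.
Each missing δ(q, a) is the state matching the new tracked value after reading a.
δ(p0, x) = p0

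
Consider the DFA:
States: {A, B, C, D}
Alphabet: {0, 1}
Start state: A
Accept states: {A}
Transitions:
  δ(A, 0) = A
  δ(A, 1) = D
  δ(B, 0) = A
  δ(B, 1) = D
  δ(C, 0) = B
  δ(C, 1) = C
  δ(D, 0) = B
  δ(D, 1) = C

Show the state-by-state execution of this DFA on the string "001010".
read '0': A → A
  read '0': A → A
  read '1': A → D
  read '0': D → B
  read '1': B → D
  read '0': D → B
A -> A -> A -> D -> B -> D -> B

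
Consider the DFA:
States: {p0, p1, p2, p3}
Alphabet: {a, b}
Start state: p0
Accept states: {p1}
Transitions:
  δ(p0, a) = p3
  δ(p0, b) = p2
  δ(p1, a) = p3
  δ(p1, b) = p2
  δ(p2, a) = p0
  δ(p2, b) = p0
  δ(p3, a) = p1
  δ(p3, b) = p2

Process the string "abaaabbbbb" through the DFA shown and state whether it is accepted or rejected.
Processing string "abaaabbbbb":
  p0 --a--> p3
  p3 --b--> p2
  p2 --a--> p0
  p0 --a--> p3
  p3 --a--> p1
  p1 --b--> p2
  p2 --b--> p0
  p0 --b--> p2
  p2 --b--> p0
  p0 --b--> p2
Final state: p2
Accept states: {p1}
No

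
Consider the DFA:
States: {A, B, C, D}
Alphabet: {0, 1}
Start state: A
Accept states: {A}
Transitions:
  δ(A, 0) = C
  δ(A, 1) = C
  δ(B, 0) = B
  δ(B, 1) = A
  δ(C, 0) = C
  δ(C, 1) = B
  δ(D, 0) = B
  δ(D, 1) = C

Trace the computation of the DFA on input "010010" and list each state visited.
read '0': A → C
  read '1': C → B
  read '0': B → B
  read '0': B → B
  read '1': B → A
  read '0': A → C
A -> C -> B -> B -> B -> A -> C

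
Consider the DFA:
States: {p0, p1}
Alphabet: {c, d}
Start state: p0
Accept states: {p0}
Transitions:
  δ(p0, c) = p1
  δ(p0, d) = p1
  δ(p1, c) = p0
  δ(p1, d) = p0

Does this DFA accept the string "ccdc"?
Processing string "ccdc":
  p0 --c--> p1
  p1 --c--> p0
  p0 --d--> p1
  p1 --c--> p0
Final state: p0
Accept states: {p0}
Yes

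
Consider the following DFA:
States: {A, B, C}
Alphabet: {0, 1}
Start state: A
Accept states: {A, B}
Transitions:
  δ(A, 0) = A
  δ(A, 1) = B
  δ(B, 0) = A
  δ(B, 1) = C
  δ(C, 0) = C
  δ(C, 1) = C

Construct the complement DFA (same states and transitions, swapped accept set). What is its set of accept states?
Complement accept states = All states \ Original accept states
= {A, B, C} \ {A, B}
{C}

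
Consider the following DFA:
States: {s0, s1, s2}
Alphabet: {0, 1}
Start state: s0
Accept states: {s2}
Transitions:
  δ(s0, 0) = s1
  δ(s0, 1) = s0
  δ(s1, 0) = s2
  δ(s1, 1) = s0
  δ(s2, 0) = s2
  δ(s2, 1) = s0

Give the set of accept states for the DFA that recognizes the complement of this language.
Complement accept states = All states \ Original accept states
= {s0, s1, s2} \ {s2}
{s0, s1}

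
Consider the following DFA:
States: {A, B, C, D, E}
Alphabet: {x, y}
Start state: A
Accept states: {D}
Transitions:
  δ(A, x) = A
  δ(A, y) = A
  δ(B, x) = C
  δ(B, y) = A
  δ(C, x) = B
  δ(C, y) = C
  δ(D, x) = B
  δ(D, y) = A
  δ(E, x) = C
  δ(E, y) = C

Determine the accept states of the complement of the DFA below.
Complement accept states = All states \ Original accept states
= {A, B, C, D, E} \ {D}
{A, B, C, E}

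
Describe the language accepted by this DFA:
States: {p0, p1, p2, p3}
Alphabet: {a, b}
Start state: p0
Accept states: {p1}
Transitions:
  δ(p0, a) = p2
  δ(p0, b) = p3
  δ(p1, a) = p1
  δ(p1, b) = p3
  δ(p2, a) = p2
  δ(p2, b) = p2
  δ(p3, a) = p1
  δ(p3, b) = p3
Testing a few strings:
  'abab' → reject
  'aaa' → reject
  'baa' → accept
  'aa' → reject
State roles: p0=no input read; p1=started with b, last symbol a; p2=started with a (dead); p3=started with b, last symbol b
All strings over {a,b} that start with b and end with a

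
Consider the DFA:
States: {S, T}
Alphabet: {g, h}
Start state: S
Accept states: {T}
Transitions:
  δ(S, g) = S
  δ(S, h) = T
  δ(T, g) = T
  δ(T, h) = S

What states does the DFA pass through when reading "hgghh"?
read 'h': S → T
  read 'g': T → T
  read 'g': T → T
  read 'h': T → S
  read 'h': S → T
S -> T -> T -> T -> S -> T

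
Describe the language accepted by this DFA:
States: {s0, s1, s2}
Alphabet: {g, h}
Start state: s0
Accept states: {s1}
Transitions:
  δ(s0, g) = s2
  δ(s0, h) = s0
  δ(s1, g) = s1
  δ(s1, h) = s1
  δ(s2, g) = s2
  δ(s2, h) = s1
Testing a few strings:
  'g' → reject
  'hghh' → accept
  'gg' → reject
  'ggh' → accept
State roles: s0=no g seen yet; s1=substring gh seen; s2=seen a g, waiting for h
All strings over {g,h} containing the substring gh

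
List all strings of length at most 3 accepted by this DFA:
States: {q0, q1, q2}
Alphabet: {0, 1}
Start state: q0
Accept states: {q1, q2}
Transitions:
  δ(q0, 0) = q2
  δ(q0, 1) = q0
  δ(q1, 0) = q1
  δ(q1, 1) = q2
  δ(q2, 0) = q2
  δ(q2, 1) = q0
0, 00, 10, 000, 010, 100, 110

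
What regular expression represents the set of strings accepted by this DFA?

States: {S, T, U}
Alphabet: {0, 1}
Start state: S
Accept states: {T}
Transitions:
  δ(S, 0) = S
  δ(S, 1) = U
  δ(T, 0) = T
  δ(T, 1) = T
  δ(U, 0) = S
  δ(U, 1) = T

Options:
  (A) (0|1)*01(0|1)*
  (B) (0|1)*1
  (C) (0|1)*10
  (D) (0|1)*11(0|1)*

Check each option against the DFA on short strings; one disagreement eliminates an option:
  (A) (0|1)*01(0|1)*: on '01' the DFA goes S → S → U and rejects (U ∉ Accept), but the regex matches it → eliminate
  (B) (0|1)*1: on '1' the DFA goes S → U and rejects (U ∉ Accept), but the regex matches it → eliminate
  (C) (0|1)*10: on '10' the DFA goes S → U → S and rejects (S ∉ Accept), but the regex matches it → eliminate
  (D) (0|1)*11(0|1)*: agrees with the DFA on every string of length ≤ 6
Only (D) is consistent with the DFA.
(D) (0|1)*11(0|1)*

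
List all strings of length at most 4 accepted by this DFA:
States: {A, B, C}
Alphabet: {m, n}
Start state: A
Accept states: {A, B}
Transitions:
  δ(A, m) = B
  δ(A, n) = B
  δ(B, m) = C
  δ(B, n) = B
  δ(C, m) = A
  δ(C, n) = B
ε, m, n, mn, nn, mmm, mmn, mnn, nmm, nmn, nnn, mmmm, mmmn, mmnn, mnmm, mnmn, mnnn, nmmm, nmmn, nmnn, nnmm, nnmn, nnnn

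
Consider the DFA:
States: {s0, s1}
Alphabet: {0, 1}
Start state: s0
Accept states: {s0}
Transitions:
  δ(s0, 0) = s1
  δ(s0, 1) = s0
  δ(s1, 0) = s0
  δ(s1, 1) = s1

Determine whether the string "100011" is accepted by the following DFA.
Processing string "100011":
  s0 --1--> s0
  s0 --0--> s1
  s1 --0--> s0
  s0 --0--> s1
  s1 --1--> s1
  s1 --1--> s1
Final state: s1
Accept states: {s0}
No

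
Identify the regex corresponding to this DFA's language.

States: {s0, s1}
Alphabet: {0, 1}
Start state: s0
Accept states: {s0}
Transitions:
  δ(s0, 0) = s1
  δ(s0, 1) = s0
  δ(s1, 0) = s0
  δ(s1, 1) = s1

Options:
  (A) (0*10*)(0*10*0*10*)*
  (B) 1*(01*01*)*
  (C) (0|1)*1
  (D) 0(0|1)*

Check each option against the DFA on short strings; one disagreement eliminates an option:
  (A) (0*10*)(0*10*0*10*)*: on ε the DFA stays in s0 and accepts (s0 ∈ Accept), but the regex does not match it → eliminate
  (B) 1*(01*01*)*: agrees with the DFA on every string of length ≤ 6
  (C) (0|1)*1: on ε the DFA stays in s0 and accepts (s0 ∈ Accept), but the regex does not match it → eliminate
  (D) 0(0|1)*: on ε the DFA stays in s0 and accepts (s0 ∈ Accept), but the regex does not match it → eliminate
Only (B) is consistent with the DFA.
(B) 1*(01*01*)*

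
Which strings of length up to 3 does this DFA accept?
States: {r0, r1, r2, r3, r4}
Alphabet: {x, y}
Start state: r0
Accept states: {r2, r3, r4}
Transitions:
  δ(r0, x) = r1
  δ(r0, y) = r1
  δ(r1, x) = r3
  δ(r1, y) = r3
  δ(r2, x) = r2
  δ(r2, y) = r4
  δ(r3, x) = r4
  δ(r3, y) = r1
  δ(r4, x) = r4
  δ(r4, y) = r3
xx, xy, yx, yy, xxx, xyx, yxx, yyx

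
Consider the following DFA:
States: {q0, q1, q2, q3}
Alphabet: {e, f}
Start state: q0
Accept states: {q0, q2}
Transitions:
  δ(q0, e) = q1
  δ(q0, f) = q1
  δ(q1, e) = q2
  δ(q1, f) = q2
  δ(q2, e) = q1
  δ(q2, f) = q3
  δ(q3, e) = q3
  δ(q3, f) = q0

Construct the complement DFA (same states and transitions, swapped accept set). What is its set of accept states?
Complement accept states = All states \ Original accept states
= {q0, q1, q2, q3} \ {q0, q2}
{q1, q3}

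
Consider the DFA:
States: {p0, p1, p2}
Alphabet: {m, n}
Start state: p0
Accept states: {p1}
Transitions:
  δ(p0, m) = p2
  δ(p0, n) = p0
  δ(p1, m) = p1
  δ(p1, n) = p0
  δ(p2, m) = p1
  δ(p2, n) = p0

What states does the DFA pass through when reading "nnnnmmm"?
read 'n': p0 → p0
  read 'n': p0 → p0
  read 'n': p0 → p0
  read 'n': p0 → p0
  read 'm': p0 → p2
  read 'm': p2 → p1
  read 'm': p1 → p1
p0 -> p0 -> p0 -> p0 -> p0 -> p2 -> p1 -> p1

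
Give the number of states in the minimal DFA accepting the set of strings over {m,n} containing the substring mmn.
By Myhill–Nerode, count the distinguishable equivalence classes: 4 classes — one per longest suffix of the input that is a prefix of 'mmn' (lengths 0 through 2), plus an absorbing 'already seen mmn' class.
4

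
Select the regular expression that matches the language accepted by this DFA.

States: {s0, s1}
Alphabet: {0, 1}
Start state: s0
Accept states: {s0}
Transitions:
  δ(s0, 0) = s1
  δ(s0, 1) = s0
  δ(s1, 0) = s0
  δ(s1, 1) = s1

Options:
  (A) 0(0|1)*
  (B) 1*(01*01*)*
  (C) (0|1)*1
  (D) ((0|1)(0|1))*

Check each option against the DFA on short strings; one disagreement eliminates an option:
  (A) 0(0|1)*: on ε the DFA stays in s0 and accepts (s0 ∈ Accept), but the regex does not match it → eliminate
  (B) 1*(01*01*)*: agrees with the DFA on every string of length ≤ 6
  (C) (0|1)*1: on ε the DFA stays in s0 and accepts (s0 ∈ Accept), but the regex does not match it → eliminate
  (D) ((0|1)(0|1))*: on '1' the DFA goes s0 → s0 and accepts (s0 ∈ Accept), but the regex does not match it → eliminate
Only (B) is consistent with the DFA.
(B) 1*(01*01*)*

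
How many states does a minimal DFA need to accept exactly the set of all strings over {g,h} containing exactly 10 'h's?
By Myhill–Nerode, count the distinguishable equivalence classes: 12 classes — having seen 0, 1, …, 10, or >10 copies of 'h'; the count-10 class is the only accepting one and >10 is dead.
12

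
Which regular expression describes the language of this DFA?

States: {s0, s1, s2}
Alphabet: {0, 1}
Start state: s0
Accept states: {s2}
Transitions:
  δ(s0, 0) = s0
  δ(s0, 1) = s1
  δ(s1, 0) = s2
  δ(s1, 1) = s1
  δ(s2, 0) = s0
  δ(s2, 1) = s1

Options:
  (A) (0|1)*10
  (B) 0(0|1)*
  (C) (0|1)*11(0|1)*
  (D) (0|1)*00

Check each option against the DFA on short strings; one disagreement eliminates an option:
  (A) (0|1)*10: agrees with the DFA on every string of length ≤ 6
  (B) 0(0|1)*: on '0' the DFA goes s0 → s0 and rejects (s0 ∉ Accept), but the regex matches it → eliminate
  (C) (0|1)*11(0|1)*: on '10' the DFA goes s0 → s1 → s2 and accepts (s2 ∈ Accept), but the regex does not match it → eliminate
  (D) (0|1)*00: on '00' the DFA goes s0 → s0 → s0 and rejects (s0 ∉ Accept), but the regex matches it → eliminate
Only (A) is consistent with the DFA.
(A) (0|1)*10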